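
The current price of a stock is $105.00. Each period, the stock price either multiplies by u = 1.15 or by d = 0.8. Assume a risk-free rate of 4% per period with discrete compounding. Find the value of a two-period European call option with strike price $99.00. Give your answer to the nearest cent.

$17.33

Risk-neutral probability p = (1 + 0.04 − 0.8)/(1.15 − 0.8) = 0.2400/0.3500 = 0.6857
Terminal stock prices: S_uu = 138.9, S_ud = 96.6, S_dd = 67.2
Terminal payoffs (S − K): max(39.86, 0) = 39.86, max(-2.4, 0) = 0, max(-31.8, 0) = 0
Node u (S = 120.7): V_u = 1/1.04·[0.6857·39.8625 + 0.3143·0.0000] = 26.2830
Node d (S = 84): V_d = 1/1.04·[0.6857·0.0000 + 0.3143·0.0000] = 0.0000
Node 0 (S = 105): V_0 = 1/1.04·[0.6857·26.2830 + 0.3143·0.0000] = 17.3294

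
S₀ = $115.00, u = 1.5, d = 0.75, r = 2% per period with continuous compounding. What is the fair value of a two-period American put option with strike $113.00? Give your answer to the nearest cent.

Risk-neutral probability p = (e^0.02 − 0.75)/(1.5 − 0.75) = 0.2702/0.7500 = 0.3603
Terminal stock prices: S_uu = 258.8, S_ud = 129.4, S_dd = 64.69
Terminal payoffs (K − S): max(-145.8, 0) = 0, max(-16.38, 0) = 0, max(48.31, 0) = 48.31
Node u (S = 172.5): continuation = e^(−0.02)·[0.3603·0.0000 + 0.6397·0.0000] = 0.0000; exercise value = 0.0000 ≤ continuation, so V_u = 0.0000
Node d (S = 86.25): continuation = e^(−0.02)·[0.3603·0.0000 + 0.6397·48.3125] = 30.2950; exercise value = 26.7500 ≤ continuation, so V_d = 30.2950
Node 0 (S = 115): continuation = e^(−0.02)·[0.3603·0.0000 + 0.6397·30.2950] = 18.9969; exercise value = 0.0000 ≤ continuation, so V_0 = 18.9969

$19.00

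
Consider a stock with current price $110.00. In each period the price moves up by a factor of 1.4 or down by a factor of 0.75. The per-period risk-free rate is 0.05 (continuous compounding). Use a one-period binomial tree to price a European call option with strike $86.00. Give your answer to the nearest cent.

Risk-neutral probability p = (e^0.05 − 0.75)/(1.4 − 0.75) = 0.3013/0.6500 = 0.4635
Terminal stock prices: S_u = 154, S_d = 82.5
Terminal payoffs (S − K): max(68, 0) = 68, max(-3.5, 0) = 0
Node 0 (S = 110): V_0 = e^(−0.05)·[0.4635·68.0000 + 0.5365·0.0000] = 29.9805

$29.98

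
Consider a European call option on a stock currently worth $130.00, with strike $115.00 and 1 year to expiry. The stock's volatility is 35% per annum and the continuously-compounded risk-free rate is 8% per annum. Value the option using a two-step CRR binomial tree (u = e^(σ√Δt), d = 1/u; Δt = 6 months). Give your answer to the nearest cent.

$31.44

CRR parameters: u = e^(σ√Δt) = e^(0.35·√0.5) = 1.2808, d = 1/u = 0.7808
Per-period rate: rΔt = 0.08·0.5 = 0.04, so R = e^0.04 = 1.0408
Risk-neutral probability p = (e^0.04 − 0.7808)/(1.2808 − 0.7808) = 0.2601/0.5000 = 0.5201
Terminal stock prices: S_uu = 213.3, S_ud = 130, S_dd = 79.25
Terminal payoffs (S − K): max(98.26, 0) = 98.26, max(15, 0) = 15, max(-35.75, 0) = 0
Node u (S = 166.5): V_u = e^(−0.04)·[0.5201·98.2594 + 0.4799·15.0000] = 56.0136
Node d (S = 101.5): V_d = e^(−0.04)·[0.5201·15.0000 + 0.4799·0.0000] = 7.4950
Node 0 (S = 130): V_0 = e^(−0.04)·[0.5201·56.0136 + 0.4799·7.4950] = 31.4442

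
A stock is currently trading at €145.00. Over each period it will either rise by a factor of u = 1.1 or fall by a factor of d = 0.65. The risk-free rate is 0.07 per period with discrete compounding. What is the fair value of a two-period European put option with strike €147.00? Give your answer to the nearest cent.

Risk-neutral probability p = (1 + 0.07 − 0.65)/(1.1 − 0.65) = 0.4200/0.4500 = 0.9333
Terminal stock prices: S_uu = 175.5, S_ud = 103.7, S_dd = 61.26
Terminal payoffs (K − S): max(-28.45, 0) = 0, max(43.33, 0) = 43.33, max(85.74, 0) = 85.74
Node u (S = 159.5): V_u = 1/1.07·[0.9333·0.0000 + 0.0667·43.3250] = 2.6994
Node d (S = 94.25): V_d = 1/1.07·[0.9333·43.3250 + 0.0667·85.7375] = 43.1332
Node 0 (S = 145): V_0 = 1/1.07·[0.9333·2.6994 + 0.0667·43.1332] = 5.0420

€5.04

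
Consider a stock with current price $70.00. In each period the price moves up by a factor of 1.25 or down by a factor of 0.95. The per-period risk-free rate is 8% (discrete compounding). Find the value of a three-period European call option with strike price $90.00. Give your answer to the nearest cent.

$6.54

Risk-neutral probability p = (1 + 0.08 − 0.95)/(1.25 − 0.95) = 0.1300/0.3000 = 0.4333
Terminal stock prices: S_uuu = 136.7, S_uud = 103.9, S_udd = 78.97, S_ddd = 60.02
Terminal payoffs (S − K): max(46.72, 0) = 46.72, max(13.91, 0) = 13.91, max(-11.03, 0) = 0, max(-29.98, 0) = 0
Node uu (S = 109.4): V_uu = 1/1.08·[0.4333·46.7188 + 0.5667·13.9062] = 26.0417
Node ud (S = 83.12): V_ud = 1/1.08·[0.4333·13.9062 + 0.5667·0.0000] = 5.5797
Node dd (S = 63.17): V_dd = 1/1.08·[0.4333·0.0000 + 0.5667·0.0000] = 0.0000
Node u (S = 87.5): V_u = 1/1.08·[0.4333·26.0417 + 0.5667·5.5797] = 13.3764
Node d (S = 66.5): V_d = 1/1.08·[0.4333·5.5797 + 0.5667·0.0000] = 2.2388
Node 0 (S = 70): V_0 = 1/1.08·[0.4333·13.3764 + 0.5667·2.2388] = 6.5417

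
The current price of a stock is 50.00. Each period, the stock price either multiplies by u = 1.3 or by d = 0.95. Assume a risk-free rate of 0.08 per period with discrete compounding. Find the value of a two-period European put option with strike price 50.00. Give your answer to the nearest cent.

Risk-neutral probability p = (1 + 0.08 − 0.95)/(1.3 − 0.95) = 0.1300/0.3500 = 0.3714
Terminal stock prices: S_uu = 84.5, S_ud = 61.75, S_dd = 45.12
Terminal payoffs (K − S): max(-34.5, 0) = 0, max(-11.75, 0) = 0, max(4.875, 0) = 4.875
Node u (S = 65): V_u = 1/1.08·[0.3714·0.0000 + 0.6286·0.0000] = 0.0000
Node d (S = 47.5): V_d = 1/1.08·[0.3714·0.0000 + 0.6286·4.8750] = 2.8373
Node 0 (S = 50): V_0 = 1/1.08·[0.3714·0.0000 + 0.6286·2.8373] = 1.6513

1.65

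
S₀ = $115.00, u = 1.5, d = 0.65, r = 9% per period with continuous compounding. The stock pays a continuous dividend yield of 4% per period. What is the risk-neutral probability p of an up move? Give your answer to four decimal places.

p = 0.4721

Per-period risk-free factor R = e^0.09 = 1.0942; dividend-adjusted growth = e^(0.09−0.04) = 1.0513.
Risk-neutral probability p = (1.0513 − 0.65)/(1.5 − 0.65) = 0.4013/0.8500 = 0.4721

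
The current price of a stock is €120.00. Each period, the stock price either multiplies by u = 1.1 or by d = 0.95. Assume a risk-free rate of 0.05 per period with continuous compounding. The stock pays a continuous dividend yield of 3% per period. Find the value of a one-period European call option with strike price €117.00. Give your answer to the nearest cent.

€6.68

Per-period risk-free factor R = e^0.05 = 1.0513; dividend-adjusted growth = e^(0.05−0.03) = 1.0202.
Risk-neutral probability p = (1.0202 − 0.95)/(1.1 − 0.95) = 0.0702/0.1500 = 0.4680
Terminal stock prices: S_u = 132, S_d = 114
Terminal payoffs (S − K): max(15, 0) = 15, max(-3, 0) = 0
Node 0 (S = 120): V_0 = e^(−0.05)·[0.4680·15.0000 + 0.5320·0.0000] = 6.6778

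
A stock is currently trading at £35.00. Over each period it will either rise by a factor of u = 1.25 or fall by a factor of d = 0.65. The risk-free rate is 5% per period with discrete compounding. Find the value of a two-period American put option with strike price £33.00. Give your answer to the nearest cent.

£4.17

Risk-neutral probability p = (1 + 0.05 − 0.65)/(1.25 − 0.65) = 0.4000/0.6000 = 0.6667
Terminal stock prices: S_uu = 54.69, S_ud = 28.44, S_dd = 14.79
Terminal payoffs (K − S): max(-21.69, 0) = 0, max(4.562, 0) = 4.562, max(18.21, 0) = 18.21
Node u (S = 43.75): continuation = 1/1.05·[0.6667·0.0000 + 0.3333·4.5625] = 1.4484; exercise value = 0.0000 ≤ continuation, so V_u = 1.4484
Node d (S = 22.75): continuation = 1/1.05·[0.6667·4.5625 + 0.3333·18.2125] = 8.6786; exercise value = 10.2500 > continuation, so V_d = 10.2500 (exercise)
Node 0 (S = 35): continuation = 1/1.05·[0.6667·1.4484 + 0.3333·10.2500] = 4.1736; exercise value = 0.0000 ≤ continuation, so V_0 = 4.1736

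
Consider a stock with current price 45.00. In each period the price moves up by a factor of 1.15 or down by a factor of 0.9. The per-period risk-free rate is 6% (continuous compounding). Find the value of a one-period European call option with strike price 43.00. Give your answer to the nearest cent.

Risk-neutral probability p = (e^0.06 − 0.9)/(1.15 − 0.9) = 0.1618/0.2500 = 0.6473
Terminal stock prices: S_u = 51.75, S_d = 40.5
Terminal payoffs (S − K): max(8.75, 0) = 8.75, max(-2.5, 0) = 0
Node 0 (S = 45): V_0 = e^(−0.06)·[0.6473·8.7500 + 0.3527·0.0000] = 5.3344

5.33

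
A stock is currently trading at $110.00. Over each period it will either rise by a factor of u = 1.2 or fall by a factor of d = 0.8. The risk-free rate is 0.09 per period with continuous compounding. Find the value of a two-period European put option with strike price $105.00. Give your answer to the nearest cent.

Risk-neutral probability p = (e^0.09 − 0.8)/(1.2 − 0.8) = 0.2942/0.4000 = 0.7354
Terminal stock prices: S_uu = 158.4, S_ud = 105.6, S_dd = 70.4
Terminal payoffs (K − S): max(-53.4, 0) = 0, max(-0.6, 0) = 0, max(34.6, 0) = 34.6
Node u (S = 132): V_u = e^(−0.09)·[0.7354·0.0000 + 0.2646·0.0000] = 0.0000
Node d (S = 88): V_d = e^(−0.09)·[0.7354·0.0000 + 0.2646·34.6000] = 8.3661
Node 0 (S = 110): V_0 = e^(−0.09)·[0.7354·0.0000 + 0.2646·8.3661] = 2.0229

$2.02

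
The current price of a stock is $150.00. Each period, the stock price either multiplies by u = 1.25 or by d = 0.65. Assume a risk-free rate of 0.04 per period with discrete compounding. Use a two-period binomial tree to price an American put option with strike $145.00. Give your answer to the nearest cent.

$20.85

Risk-neutral probability p = (1 + 0.04 − 0.65)/(1.25 − 0.65) = 0.3900/0.6000 = 0.6500
Terminal stock prices: S_uu = 234.4, S_ud = 121.9, S_dd = 63.38
Terminal payoffs (K − S): max(-89.38, 0) = 0, max(23.12, 0) = 23.12, max(81.62, 0) = 81.62
Node u (S = 187.5): continuation = 1/1.04·[0.6500·0.0000 + 0.3500·23.1250] = 7.7825; exercise value = 0.0000 ≤ continuation, so V_u = 7.7825
Node d (S = 97.5): continuation = 1/1.04·[0.6500·23.1250 + 0.3500·81.6250] = 41.9231; exercise value = 47.5000 > continuation, so V_d = 47.5000 (exercise)
Node 0 (S = 150): continuation = 1/1.04·[0.6500·7.7825 + 0.3500·47.5000] = 20.8496; exercise value = 0.0000 ≤ continuation, so V_0 = 20.8496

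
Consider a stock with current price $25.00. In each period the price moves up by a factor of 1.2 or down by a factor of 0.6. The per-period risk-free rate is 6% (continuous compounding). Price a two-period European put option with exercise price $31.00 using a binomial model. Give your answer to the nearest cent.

Risk-neutral probability p = (e^0.06 − 0.6)/(1.2 − 0.6) = 0.4618/0.6000 = 0.7697
Terminal stock prices: S_uu = 36, S_ud = 18, S_dd = 9
Terminal payoffs (K − S): max(-5, 0) = 0, max(13, 0) = 13, max(22, 0) = 22
Node u (S = 30): V_u = e^(−0.06)·[0.7697·0.0000 + 0.2303·13.0000] = 2.8192
Node d (S = 15): V_d = e^(−0.06)·[0.7697·13.0000 + 0.2303·22.0000] = 14.1947
Node 0 (S = 25): V_0 = e^(−0.06)·[0.7697·2.8192 + 0.2303·14.1947] = 5.1219

$5.12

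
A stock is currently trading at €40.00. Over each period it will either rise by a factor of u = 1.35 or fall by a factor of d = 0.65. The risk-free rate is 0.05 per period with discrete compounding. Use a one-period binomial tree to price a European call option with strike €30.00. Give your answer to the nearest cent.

Risk-neutral probability p = (1 + 0.05 − 0.65)/(1.35 − 0.65) = 0.4000/0.7000 = 0.5714
Terminal stock prices: S_u = 54, S_d = 26
Terminal payoffs (S − K): max(24, 0) = 24, max(-4, 0) = 0
Node 0 (S = 40): V_0 = 1/1.05·[0.5714·24.0000 + 0.4286·0.0000] = 13.0612

€13.06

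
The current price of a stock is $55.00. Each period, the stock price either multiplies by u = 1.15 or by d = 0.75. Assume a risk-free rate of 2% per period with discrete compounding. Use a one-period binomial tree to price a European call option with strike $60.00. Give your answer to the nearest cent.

Risk-neutral probability p = (1 + 0.02 − 0.75)/(1.15 − 0.75) = 0.2700/0.4000 = 0.6750
Terminal stock prices: S_u = 63.25, S_d = 41.25
Terminal payoffs (S − K): max(3.25, 0) = 3.25, max(-18.75, 0) = 0
Node 0 (S = 55): V_0 = 1/1.02·[0.6750·3.2500 + 0.3250·0.0000] = 2.1507

$2.15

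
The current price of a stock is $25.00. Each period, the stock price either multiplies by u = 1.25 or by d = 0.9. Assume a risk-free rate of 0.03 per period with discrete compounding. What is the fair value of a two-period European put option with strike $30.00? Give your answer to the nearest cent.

Risk-neutral probability p = (1 + 0.03 − 0.9)/(1.25 − 0.9) = 0.1300/0.3500 = 0.3714
Terminal stock prices: S_uu = 39.06, S_ud = 28.12, S_dd = 20.25
Terminal payoffs (K − S): max(-9.062, 0) = 0, max(1.875, 0) = 1.875, max(9.75, 0) = 9.75
Node u (S = 31.25): V_u = 1/1.03·[0.3714·0.0000 + 0.6286·1.8750] = 1.1442
Node d (S = 22.5): V_d = 1/1.03·[0.3714·1.8750 + 0.6286·9.7500] = 6.6262
Node 0 (S = 25): V_0 = 1/1.03·[0.3714·1.1442 + 0.6286·6.6262] = 4.4564

$4.46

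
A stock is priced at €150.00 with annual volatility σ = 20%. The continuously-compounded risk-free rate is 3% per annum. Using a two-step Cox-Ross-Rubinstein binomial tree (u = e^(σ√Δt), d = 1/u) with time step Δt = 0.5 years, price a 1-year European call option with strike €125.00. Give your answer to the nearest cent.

CRR parameters: u = e^(σ√Δt) = e^(0.2·√0.5) = 1.1519, d = 1/u = 0.8681
Per-period rate: rΔt = 0.03·0.5 = 0.015, so R = e^0.015 = 1.0151
Risk-neutral probability p = (e^0.015 − 0.8681)/(1.1519 − 0.8681) = 0.1470/0.2838 = 0.5180
Terminal stock prices: S_uu = 199, S_ud = 150, S_dd = 113
Terminal payoffs (S − K): max(74.03, 0) = 74.03, max(25, 0) = 25, max(-11.95, 0) = 0
Node u (S = 172.8): V_u = e^(−0.015)·[0.5180·74.0345 + 0.4820·25.0000] = 49.6475
Node d (S = 130.2): V_d = e^(−0.015)·[0.5180·25.0000 + 0.4820·0.0000] = 12.7562
Node 0 (S = 150): V_0 = e^(−0.015)·[0.5180·49.6475 + 0.4820·12.7562] = 31.3900

€31.39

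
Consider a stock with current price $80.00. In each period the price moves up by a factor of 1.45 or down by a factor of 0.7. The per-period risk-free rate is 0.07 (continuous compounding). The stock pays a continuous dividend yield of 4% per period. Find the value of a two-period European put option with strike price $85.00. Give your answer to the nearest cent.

Per-period risk-free factor R = e^0.07 = 1.0725; dividend-adjusted growth = e^(0.07−0.04) = 1.0305.
Risk-neutral probability p = (1.0305 − 0.7)/(1.45 − 0.7) = 0.3305/0.7500 = 0.4406
Terminal stock prices: S_uu = 168.2, S_ud = 81.2, S_dd = 39.2
Terminal payoffs (K − S): max(-83.2, 0) = 0, max(3.8, 0) = 3.8, max(45.8, 0) = 45.8
Node u (S = 116): V_u = e^(−0.07)·[0.4406·0.0000 + 0.5594·3.8000] = 1.9820
Node d (S = 56): V_d = e^(−0.07)·[0.4406·3.8000 + 0.5594·45.8000] = 25.4493
Node 0 (S = 80): V_0 = e^(−0.07)·[0.4406·1.9820 + 0.5594·25.4493] = 14.0879

$14.09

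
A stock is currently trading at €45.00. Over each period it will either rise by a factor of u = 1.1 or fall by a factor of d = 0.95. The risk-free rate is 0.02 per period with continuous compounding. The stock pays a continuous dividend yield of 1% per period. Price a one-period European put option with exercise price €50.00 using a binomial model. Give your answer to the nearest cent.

€4.46

Per-period risk-free factor R = e^0.02 = 1.0202; dividend-adjusted growth = e^(0.02−0.01) = 1.0101.
Risk-neutral probability p = (1.0101 − 0.95)/(1.1 − 0.95) = 0.0601/0.1500 = 0.4003
Terminal stock prices: S_u = 49.5, S_d = 42.75
Terminal payoffs (K − S): max(0.5, 0) = 0.5, max(7.25, 0) = 7.25
Node 0 (S = 45): V_0 = e^(−0.02)·[0.4003·0.5000 + 0.5997·7.2500] = 4.4577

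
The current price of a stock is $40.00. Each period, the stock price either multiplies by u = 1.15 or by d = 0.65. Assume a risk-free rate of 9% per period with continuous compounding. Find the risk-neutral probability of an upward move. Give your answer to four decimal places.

Risk-neutral probability p = (e^0.09 − 0.65)/(1.15 − 0.65) = 0.4442/0.5000 = 0.8883

p = 0.8883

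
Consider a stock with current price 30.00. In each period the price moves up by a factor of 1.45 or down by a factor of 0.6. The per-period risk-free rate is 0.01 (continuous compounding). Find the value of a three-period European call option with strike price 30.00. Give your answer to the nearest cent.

9.45

Risk-neutral probability p = (e^0.01 − 0.6)/(1.45 − 0.6) = 0.4101/0.8500 = 0.4824
Terminal stock prices: S_uuu = 91.46, S_uud = 37.84, S_udd = 15.66, S_ddd = 6.48
Terminal payoffs (S − K): max(61.46, 0) = 61.46, max(7.845, 0) = 7.845, max(-14.34, 0) = 0, max(-23.52, 0) = 0
Node uu (S = 63.08): V_uu = e^(−0.01)·[0.4824·61.4587 + 0.5176·7.8450] = 33.3735
Node ud (S = 26.1): V_ud = e^(−0.01)·[0.4824·7.8450 + 0.5176·0.0000] = 3.7469
Node dd (S = 10.8): V_dd = e^(−0.01)·[0.4824·0.0000 + 0.5176·0.0000] = 0.0000
Node u (S = 43.5): V_u = e^(−0.01)·[0.4824·33.3735 + 0.5176·3.7469] = 17.8596
Node d (S = 18): V_d = e^(−0.01)·[0.4824·3.7469 + 0.5176·0.0000] = 1.7895
Node 0 (S = 30): V_0 = e^(−0.01)·[0.4824·17.8596 + 0.5176·1.7895] = 9.4470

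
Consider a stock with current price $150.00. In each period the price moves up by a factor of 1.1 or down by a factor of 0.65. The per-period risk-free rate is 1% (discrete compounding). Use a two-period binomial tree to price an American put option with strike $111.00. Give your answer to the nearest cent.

Risk-neutral probability p = (1 + 0.01 − 0.65)/(1.1 − 0.65) = 0.3600/0.4500 = 0.8000
Terminal stock prices: S_uu = 181.5, S_ud = 107.2, S_dd = 63.38
Terminal payoffs (K − S): max(-70.5, 0) = 0, max(3.75, 0) = 3.75, max(47.62, 0) = 47.62
Node u (S = 165): continuation = 1/1.01·[0.8000·0.0000 + 0.2000·3.7500] = 0.7426; exercise value = 0.0000 ≤ continuation, so V_u = 0.7426
Node d (S = 97.5): continuation = 1/1.01·[0.8000·3.7500 + 0.2000·47.6250] = 12.4010; exercise value = 13.5000 > continuation, so V_d = 13.5000 (exercise)
Node 0 (S = 150): continuation = 1/1.01·[0.8000·0.7426 + 0.2000·13.5000] = 3.2614; exercise value = 0.0000 ≤ continuation, so V_0 = 3.2614

$3.26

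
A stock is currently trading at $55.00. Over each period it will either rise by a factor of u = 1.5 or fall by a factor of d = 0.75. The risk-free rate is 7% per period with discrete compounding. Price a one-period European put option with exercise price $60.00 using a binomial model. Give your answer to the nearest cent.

$10.05

Risk-neutral probability p = (1 + 0.07 − 0.75)/(1.5 − 0.75) = 0.3200/0.7500 = 0.4267
Terminal stock prices: S_u = 82.5, S_d = 41.25
Terminal payoffs (K − S): max(-22.5, 0) = 0, max(18.75, 0) = 18.75
Node 0 (S = 55): V_0 = 1/1.07·[0.4267·0.0000 + 0.5733·18.7500] = 10.0467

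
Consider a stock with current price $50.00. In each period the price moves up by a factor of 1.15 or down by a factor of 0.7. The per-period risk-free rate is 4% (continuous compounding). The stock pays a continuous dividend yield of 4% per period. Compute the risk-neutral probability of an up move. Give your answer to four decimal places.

p = 0.6667

Per-period risk-free factor R = e^0.04 = 1.0408; dividend-adjusted growth = e^(0.04−0.04) = 1.0000.
Risk-neutral probability p = (1.0000 − 0.7)/(1.15 − 0.7) = 0.3000/0.4500 = 0.6667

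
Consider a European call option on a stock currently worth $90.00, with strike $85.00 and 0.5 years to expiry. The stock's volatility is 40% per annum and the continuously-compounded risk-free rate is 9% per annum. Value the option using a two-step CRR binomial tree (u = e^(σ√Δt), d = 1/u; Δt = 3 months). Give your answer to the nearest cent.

$14.48

CRR parameters: u = e^(σ√Δt) = e^(0.4·√0.25) = 1.2214, d = 1/u = 0.8187
Per-period rate: rΔt = 0.09·0.25 = 0.0225, so R = e^0.0225 = 1.0228
Risk-neutral probability p = (e^0.0225 − 0.8187)/(1.2214 − 0.8187) = 0.2040/0.4027 = 0.5067
Terminal stock prices: S_uu = 134.3, S_ud = 90, S_dd = 60.33
Terminal payoffs (S − K): max(49.26, 0) = 49.26, max(5, 0) = 5, max(-24.67, 0) = 0
Node u (S = 109.9): V_u = e^(−0.0225)·[0.5067·49.2642 + 0.4933·5.0000] = 26.8174
Node d (S = 73.69): V_d = e^(−0.0225)·[0.5067·5.0000 + 0.4933·0.0000] = 2.4770
Node 0 (S = 90): V_0 = e^(−0.0225)·[0.5067·26.8174 + 0.4933·2.4770] = 14.4802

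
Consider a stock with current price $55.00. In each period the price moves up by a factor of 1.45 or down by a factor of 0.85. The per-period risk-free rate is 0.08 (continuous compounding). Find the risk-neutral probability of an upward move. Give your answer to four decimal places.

p = 0.3888

Risk-neutral probability p = (e^0.08 − 0.85)/(1.45 − 0.85) = 0.2333/0.6000 = 0.3888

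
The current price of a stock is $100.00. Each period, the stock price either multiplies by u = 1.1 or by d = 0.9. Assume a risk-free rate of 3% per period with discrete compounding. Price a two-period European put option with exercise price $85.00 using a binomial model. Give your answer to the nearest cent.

$0.46

Risk-neutral probability p = (1 + 0.03 − 0.9)/(1.1 − 0.9) = 0.1300/0.2000 = 0.6500
Terminal stock prices: S_uu = 121, S_ud = 99, S_dd = 81
Terminal payoffs (K − S): max(-36, 0) = 0, max(-14, 0) = 0, max(4, 0) = 4
Node u (S = 110): V_u = 1/1.03·[0.6500·0.0000 + 0.3500·0.0000] = 0.0000
Node d (S = 90): V_d = 1/1.03·[0.6500·0.0000 + 0.3500·4.0000] = 1.3592
Node 0 (S = 100): V_0 = 1/1.03·[0.6500·0.0000 + 0.3500·1.3592] = 0.4619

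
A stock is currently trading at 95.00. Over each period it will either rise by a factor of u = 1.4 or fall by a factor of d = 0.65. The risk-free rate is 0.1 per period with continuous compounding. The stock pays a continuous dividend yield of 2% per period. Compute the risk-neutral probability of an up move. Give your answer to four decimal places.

Per-period risk-free factor R = e^0.1 = 1.1052; dividend-adjusted growth = e^(0.1−0.02) = 1.0833.
Risk-neutral probability p = (1.0833 − 0.65)/(1.4 − 0.65) = 0.4333/0.7500 = 0.5777

p = 0.5777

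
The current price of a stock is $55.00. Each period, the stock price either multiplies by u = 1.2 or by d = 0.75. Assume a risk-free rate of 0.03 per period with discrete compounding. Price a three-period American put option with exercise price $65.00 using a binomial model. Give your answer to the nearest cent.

Risk-neutral probability p = (1 + 0.03 − 0.75)/(1.2 − 0.75) = 0.2800/0.4500 = 0.6222
Terminal stock prices: S_uuu = 95.04, S_uud = 59.4, S_udd = 37.12, S_ddd = 23.2
Terminal payoffs (K − S): max(-30.04, 0) = 0, max(5.6, 0) = 5.6, max(27.88, 0) = 27.88, max(41.8, 0) = 41.8
Node uu (S = 79.2): continuation = 1/1.03·[0.6222·0.0000 + 0.3778·5.6000] = 2.0539; exercise value = 0.0000 ≤ continuation, so V_uu = 2.0539
Node ud (S = 49.5): continuation = 1/1.03·[0.6222·5.6000 + 0.3778·27.8750] = 13.6068; exercise value = 15.5000 > continuation, so V_ud = 15.5000 (exercise)
Node dd (S = 30.94): continuation = 1/1.03·[0.6222·27.8750 + 0.3778·41.7969] = 32.1693; exercise value = 34.0625 > continuation, so V_dd = 34.0625 (exercise)
Node u (S = 66): continuation = 1/1.03·[0.6222·2.0539 + 0.3778·15.5000] = 6.9258; exercise value = 0.0000 ≤ continuation, so V_u = 6.9258
Node d (S = 41.25): continuation = 1/1.03·[0.6222·15.5000 + 0.3778·34.0625] = 21.8568; exercise value = 23.7500 > continuation, so V_d = 23.7500 (exercise)
Node 0 (S = 55): continuation = 1/1.03·[0.6222·6.9258 + 0.3778·23.7500] = 12.8948; exercise value = 10.0000 ≤ continuation, so V_0 = 12.8948

$12.89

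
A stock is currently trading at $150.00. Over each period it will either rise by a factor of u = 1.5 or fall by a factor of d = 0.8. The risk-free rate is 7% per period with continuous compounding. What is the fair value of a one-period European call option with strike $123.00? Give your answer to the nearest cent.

$37.02

Risk-neutral probability p = (e^0.07 − 0.8)/(1.5 − 0.8) = 0.2725/0.7000 = 0.3893
Terminal stock prices: S_u = 225, S_d = 120
Terminal payoffs (S − K): max(102, 0) = 102, max(-3, 0) = 0
Node 0 (S = 150): V_0 = e^(−0.07)·[0.3893·102.0000 + 0.6107·0.0000] = 37.0238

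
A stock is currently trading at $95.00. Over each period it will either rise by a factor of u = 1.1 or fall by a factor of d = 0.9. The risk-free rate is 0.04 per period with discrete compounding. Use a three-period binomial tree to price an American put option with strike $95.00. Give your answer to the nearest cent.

$3.32

Risk-neutral probability p = (1 + 0.04 − 0.9)/(1.1 − 0.9) = 0.1400/0.2000 = 0.7000
Terminal stock prices: S_uuu = 126.4, S_uud = 103.5, S_udd = 84.65, S_ddd = 69.26
Terminal payoffs (K − S): max(-31.45, 0) = 0, max(-8.455, 0) = 0, max(10.35, 0) = 10.35, max(25.74, 0) = 25.74
Node uu (S = 115): continuation = 1/1.04·[0.7000·0.0000 + 0.3000·0.0000] = 0.0000; exercise value = 0.0000 ≤ continuation, so V_uu = 0.0000
Node ud (S = 94.05): continuation = 1/1.04·[0.7000·0.0000 + 0.3000·10.3550] = 2.9870; exercise value = 0.9500 ≤ continuation, so V_ud = 2.9870
Node dd (S = 76.95): continuation = 1/1.04·[0.7000·10.3550 + 0.3000·25.7450] = 14.3962; exercise value = 18.0500 > continuation, so V_dd = 18.0500 (exercise)
Node u (S = 104.5): continuation = 1/1.04·[0.7000·0.0000 + 0.3000·2.9870] = 0.8616; exercise value = 0.0000 ≤ continuation, so V_u = 0.8616
Node d (S = 85.5): continuation = 1/1.04·[0.7000·2.9870 + 0.3000·18.0500] = 7.2172; exercise value = 9.5000 > continuation, so V_d = 9.5000 (exercise)
Node 0 (S = 95): continuation = 1/1.04·[0.7000·0.8616 + 0.3000·9.5000] = 3.3203; exercise value = 0.0000 ≤ continuation, so V_0 = 3.3203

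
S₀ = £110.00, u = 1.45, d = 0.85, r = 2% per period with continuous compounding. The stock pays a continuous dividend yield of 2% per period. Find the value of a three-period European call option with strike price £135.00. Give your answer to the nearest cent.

Per-period risk-free factor R = e^0.02 = 1.0202; dividend-adjusted growth = e^(0.02−0.02) = 1.0000.
Risk-neutral probability p = (1.0000 − 0.85)/(1.45 − 0.85) = 0.1500/0.6000 = 0.2500
Terminal stock prices: S_uuu = 335.3, S_uud = 196.6, S_udd = 115.2, S_ddd = 67.55
Terminal payoffs (S − K): max(200.3, 0) = 200.3, max(61.58, 0) = 61.58, max(-19.76, 0) = 0, max(-67.45, 0) = 0
Node uu (S = 231.3): V_uu = e^(−0.02)·[0.2500·200.3487 + 0.7500·61.5838] = 94.3686
Node ud (S = 135.6): V_ud = e^(−0.02)·[0.2500·61.5838 + 0.7500·0.0000] = 15.0911
Node dd (S = 79.47): V_dd = e^(−0.02)·[0.2500·0.0000 + 0.7500·0.0000] = 0.0000
Node u (S = 159.5): V_u = e^(−0.02)·[0.2500·94.3686 + 0.7500·15.0911] = 34.2192
Node d (S = 93.5): V_d = e^(−0.02)·[0.2500·15.0911 + 0.7500·0.0000] = 3.6981
Node 0 (S = 110): V_0 = e^(−0.02)·[0.2500·34.2192 + 0.7500·3.6981] = 11.1040

£11.10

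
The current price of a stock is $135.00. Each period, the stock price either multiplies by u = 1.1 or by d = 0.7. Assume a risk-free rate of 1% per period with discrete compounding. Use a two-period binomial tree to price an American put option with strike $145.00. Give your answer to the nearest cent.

$18.27

Risk-neutral probability p = (1 + 0.01 − 0.7)/(1.1 − 0.7) = 0.3100/0.4000 = 0.7750
Terminal stock prices: S_uu = 163.4, S_ud = 103.9, S_dd = 66.15
Terminal payoffs (K − S): max(-18.35, 0) = 0, max(41.05, 0) = 41.05, max(78.85, 0) = 78.85
Node u (S = 148.5): continuation = 1/1.01·[0.7750·0.0000 + 0.2250·41.0500] = 9.1448; exercise value = 0.0000 ≤ continuation, so V_u = 9.1448
Node d (S = 94.5): continuation = 1/1.01·[0.7750·41.0500 + 0.2250·78.8500] = 49.0644; exercise value = 50.5000 > continuation, so V_d = 50.5000 (exercise)
Node 0 (S = 135): continuation = 1/1.01·[0.7750·9.1448 + 0.2250·50.5000] = 18.2671; exercise value = 10.0000 ≤ continuation, so V_0 = 18.2671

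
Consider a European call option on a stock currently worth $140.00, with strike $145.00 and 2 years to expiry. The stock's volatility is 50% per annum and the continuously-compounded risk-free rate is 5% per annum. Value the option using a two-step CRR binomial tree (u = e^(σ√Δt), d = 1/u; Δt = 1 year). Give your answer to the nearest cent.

$38.81

CRR parameters: u = e^(σ√Δt) = e^(0.5·√1) = 1.6487, d = 1/u = 0.6065
Per-period rate: rΔt = 0.05·1 = 0.05, so R = e^0.05 = 1.0513
Risk-neutral probability p = (e^0.05 − 0.6065)/(1.6487 − 0.6065) = 0.4447/1.0422 = 0.4267
Terminal stock prices: S_uu = 380.6, S_ud = 140, S_dd = 51.5
Terminal payoffs (S − K): max(235.6, 0) = 235.6, max(-5, 0) = 0, max(-93.5, 0) = 0
Node u (S = 230.8): V_u = e^(−0.05)·[0.4267·235.5595 + 0.5733·0.0000] = 95.6192
Node d (S = 84.91): V_d = e^(−0.05)·[0.4267·0.0000 + 0.5733·0.0000] = 0.0000
Node 0 (S = 140): V_0 = e^(−0.05)·[0.4267·95.6192 + 0.5733·0.0000] = 38.8141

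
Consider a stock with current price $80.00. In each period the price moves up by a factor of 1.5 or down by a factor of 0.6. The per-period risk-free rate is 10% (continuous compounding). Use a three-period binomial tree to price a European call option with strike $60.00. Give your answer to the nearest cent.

Risk-neutral probability p = (e^0.1 − 0.6)/(1.5 − 0.6) = 0.5052/0.9000 = 0.5613
Terminal stock prices: S_uuu = 270, S_uud = 108, S_udd = 43.2, S_ddd = 17.28
Terminal payoffs (S − K): max(210, 0) = 210, max(48, 0) = 48, max(-16.8, 0) = 0, max(-42.72, 0) = 0
Node uu (S = 180): V_uu = e^(−0.1)·[0.5613·210.0000 + 0.4387·48.0000] = 125.7098
Node ud (S = 72): V_ud = e^(−0.1)·[0.5613·48.0000 + 0.4387·0.0000] = 24.3785
Node dd (S = 28.8): V_dd = e^(−0.1)·[0.5613·0.0000 + 0.4387·0.0000] = 0.0000
Node u (S = 120): V_u = e^(−0.1)·[0.5613·125.7098 + 0.4387·24.3785] = 73.5233
Node d (S = 48): V_d = e^(−0.1)·[0.5613·24.3785 + 0.4387·0.0000] = 12.3815
Node 0 (S = 80): V_0 = e^(−0.1)·[0.5613·73.5233 + 0.4387·12.3815] = 42.2563

$42.26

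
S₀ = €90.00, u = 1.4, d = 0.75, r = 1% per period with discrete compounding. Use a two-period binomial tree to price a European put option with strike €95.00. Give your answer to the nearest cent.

Risk-neutral probability p = (1 + 0.01 − 0.75)/(1.4 − 0.75) = 0.2600/0.6500 = 0.4000
Terminal stock prices: S_uu = 176.4, S_ud = 94.5, S_dd = 50.62
Terminal payoffs (K − S): max(-81.4, 0) = 0, max(0.5, 0) = 0.5, max(44.38, 0) = 44.38
Node u (S = 126): V_u = 1/1.01·[0.4000·0.0000 + 0.6000·0.5000] = 0.2970
Node d (S = 67.5): V_d = 1/1.01·[0.4000·0.5000 + 0.6000·44.3750] = 26.5594
Node 0 (S = 90): V_0 = 1/1.01·[0.4000·0.2970 + 0.6000·26.5594] = 15.8955

€15.90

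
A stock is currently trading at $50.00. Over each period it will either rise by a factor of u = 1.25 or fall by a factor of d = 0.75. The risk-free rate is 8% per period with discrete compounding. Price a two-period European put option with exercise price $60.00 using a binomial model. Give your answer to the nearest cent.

$8.21

Risk-neutral probability p = (1 + 0.08 − 0.75)/(1.25 − 0.75) = 0.3300/0.5000 = 0.6600
Terminal stock prices: S_uu = 78.12, S_ud = 46.88, S_dd = 28.12
Terminal payoffs (K − S): max(-18.12, 0) = 0, max(13.12, 0) = 13.12, max(31.88, 0) = 31.88
Node u (S = 62.5): V_u = 1/1.08·[0.6600·0.0000 + 0.3400·13.1250] = 4.1319
Node d (S = 37.5): V_d = 1/1.08·[0.6600·13.1250 + 0.3400·31.8750] = 18.0556
Node 0 (S = 50): V_0 = 1/1.08·[0.6600·4.1319 + 0.3400·18.0556] = 8.2092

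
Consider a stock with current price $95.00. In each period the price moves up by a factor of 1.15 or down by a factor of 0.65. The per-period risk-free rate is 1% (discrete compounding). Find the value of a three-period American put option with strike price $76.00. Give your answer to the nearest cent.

$6.03

Risk-neutral probability p = (1 + 0.01 − 0.65)/(1.15 − 0.65) = 0.3600/0.5000 = 0.7200
Terminal stock prices: S_uuu = 144.5, S_uud = 81.66, S_udd = 46.16, S_ddd = 26.09
Terminal payoffs (K − S): max(-68.48, 0) = 0, max(-5.664, 0) = 0, max(29.84, 0) = 29.84, max(49.91, 0) = 49.91
Node uu (S = 125.6): continuation = 1/1.01·[0.7200·0.0000 + 0.2800·0.0000] = 0.0000; exercise value = 0.0000 ≤ continuation, so V_uu = 0.0000
Node ud (S = 71.01): continuation = 1/1.01·[0.7200·0.0000 + 0.2800·29.8419] = 8.2730; exercise value = 4.9875 ≤ continuation, so V_ud = 8.2730
Node dd (S = 40.14): continuation = 1/1.01·[0.7200·29.8419 + 0.2800·49.9106] = 35.1100; exercise value = 35.8625 > continuation, so V_dd = 35.8625 (exercise)
Node u (S = 109.2): continuation = 1/1.01·[0.7200·0.0000 + 0.2800·8.2730] = 2.2935; exercise value = 0.0000 ≤ continuation, so V_u = 2.2935
Node d (S = 61.75): continuation = 1/1.01·[0.7200·8.2730 + 0.2800·35.8625] = 15.8397; exercise value = 14.2500 ≤ continuation, so V_d = 15.8397
Node 0 (S = 95): continuation = 1/1.01·[0.7200·2.2935 + 0.2800·15.8397] = 6.0262; exercise value = 0.0000 ≤ continuation, so V_0 = 6.0262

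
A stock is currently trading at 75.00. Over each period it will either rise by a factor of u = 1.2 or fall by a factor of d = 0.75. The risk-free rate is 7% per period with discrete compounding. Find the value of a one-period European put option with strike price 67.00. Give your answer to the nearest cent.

2.90

Risk-neutral probability p = (1 + 0.07 − 0.75)/(1.2 − 0.75) = 0.3200/0.4500 = 0.7111
Terminal stock prices: S_u = 90, S_d = 56.25
Terminal payoffs (K − S): max(-23, 0) = 0, max(10.75, 0) = 10.75
Node 0 (S = 75): V_0 = 1/1.07·[0.7111·0.0000 + 0.2889·10.7500] = 2.9024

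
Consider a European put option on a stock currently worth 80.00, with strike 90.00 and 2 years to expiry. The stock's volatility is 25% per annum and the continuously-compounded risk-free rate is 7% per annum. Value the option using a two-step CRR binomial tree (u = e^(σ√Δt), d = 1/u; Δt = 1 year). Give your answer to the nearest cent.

CRR parameters: u = e^(σ√Δt) = e^(0.25·√1) = 1.2840, d = 1/u = 0.7788
Per-period rate: rΔt = 0.07·1 = 0.07, so R = e^0.07 = 1.0725
Risk-neutral probability p = (e^0.07 − 0.7788)/(1.2840 − 0.7788) = 0.2937/0.5052 = 0.5813
Terminal stock prices: S_uu = 131.9, S_ud = 80, S_dd = 48.52
Terminal payoffs (K − S): max(-41.9, 0) = 0, max(10, 0) = 10, max(41.48, 0) = 41.48
Node u (S = 102.7): V_u = e^(−0.07)·[0.5813·0.0000 + 0.4187·10.0000] = 3.9036
Node d (S = 62.3): V_d = e^(−0.07)·[0.5813·10.0000 + 0.4187·41.4775] = 21.6114
Node 0 (S = 80): V_0 = e^(−0.07)·[0.5813·3.9036 + 0.4187·21.6114] = 10.5520

10.55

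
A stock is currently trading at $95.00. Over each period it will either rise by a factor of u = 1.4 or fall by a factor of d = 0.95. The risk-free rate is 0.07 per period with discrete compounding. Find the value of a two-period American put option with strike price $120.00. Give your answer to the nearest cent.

Risk-neutral probability p = (1 + 0.07 − 0.95)/(1.4 − 0.95) = 0.1200/0.4500 = 0.2667
Terminal stock prices: S_uu = 186.2, S_ud = 126.3, S_dd = 85.74
Terminal payoffs (K − S): max(-66.2, 0) = 0, max(-6.35, 0) = 0, max(34.26, 0) = 34.26
Node u (S = 133): continuation = 1/1.07·[0.2667·0.0000 + 0.7333·0.0000] = 0.0000; exercise value = 0.0000 ≤ continuation, so V_u = 0.0000
Node d (S = 90.25): continuation = 1/1.07·[0.2667·0.0000 + 0.7333·34.2625] = 23.4821; exercise value = 29.7500 > continuation, so V_d = 29.7500 (exercise)
Node 0 (S = 95): continuation = 1/1.07·[0.2667·0.0000 + 0.7333·29.7500] = 20.3894; exercise value = 25.0000 > continuation, so V_0 = 25.0000 (exercise)

$25.00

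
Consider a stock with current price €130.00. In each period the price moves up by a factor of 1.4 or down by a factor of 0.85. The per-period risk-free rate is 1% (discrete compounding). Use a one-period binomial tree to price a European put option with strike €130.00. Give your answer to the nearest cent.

€13.69

Risk-neutral probability p = (1 + 0.01 − 0.85)/(1.4 − 0.85) = 0.1600/0.5500 = 0.2909
Terminal stock prices: S_u = 182, S_d = 110.5
Terminal payoffs (K − S): max(-52, 0) = 0, max(19.5, 0) = 19.5
Node 0 (S = 130): V_0 = 1/1.01·[0.2909·0.0000 + 0.7091·19.5000] = 13.6904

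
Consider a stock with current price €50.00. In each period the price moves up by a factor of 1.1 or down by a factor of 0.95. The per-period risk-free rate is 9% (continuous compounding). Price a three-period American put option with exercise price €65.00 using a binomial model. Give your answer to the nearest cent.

Risk-neutral probability p = (e^0.09 − 0.95)/(1.1 − 0.95) = 0.1442/0.1500 = 0.9612
Terminal stock prices: S_uuu = 66.55, S_uud = 57.48, S_udd = 49.64, S_ddd = 42.87
Terminal payoffs (K − S): max(-1.55, 0) = 0, max(7.525, 0) = 7.525, max(15.36, 0) = 15.36, max(22.13, 0) = 22.13
Node uu (S = 60.5): continuation = e^(−0.09)·[0.9612·0.0000 + 0.0388·7.5250] = 0.2671; exercise value = 4.5000 > continuation, so V_uu = 4.5000 (exercise)
Node ud (S = 52.25): continuation = e^(−0.09)·[0.9612·7.5250 + 0.0388·15.3625] = 7.1555; exercise value = 12.7500 > continuation, so V_ud = 12.7500 (exercise)
Node dd (S = 45.12): continuation = e^(−0.09)·[0.9612·15.3625 + 0.0388·22.1313] = 14.2805; exercise value = 19.8750 > continuation, so V_dd = 19.8750 (exercise)
Node u (S = 55): continuation = e^(−0.09)·[0.9612·4.5000 + 0.0388·12.7500] = 4.4055; exercise value = 10.0000 > continuation, so V_u = 10.0000 (exercise)
Node d (S = 47.5): continuation = e^(−0.09)·[0.9612·12.7500 + 0.0388·19.8750] = 11.9055; exercise value = 17.5000 > continuation, so V_d = 17.5000 (exercise)
Node 0 (S = 50): continuation = e^(−0.09)·[0.9612·10.0000 + 0.0388·17.5000] = 9.4055; exercise value = 15.0000 > continuation, so V_0 = 15.0000 (exercise)

€15.00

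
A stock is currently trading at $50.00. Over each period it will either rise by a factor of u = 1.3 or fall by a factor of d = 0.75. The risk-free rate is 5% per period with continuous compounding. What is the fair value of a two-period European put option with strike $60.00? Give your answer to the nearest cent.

$10.94

Risk-neutral probability p = (e^0.05 − 0.75)/(1.3 − 0.75) = 0.3013/0.5500 = 0.5478
Terminal stock prices: S_uu = 84.5, S_ud = 48.75, S_dd = 28.12
Terminal payoffs (K − S): max(-24.5, 0) = 0, max(11.25, 0) = 11.25, max(31.88, 0) = 31.88
Node u (S = 65): V_u = e^(−0.05)·[0.5478·0.0000 + 0.4522·11.2500] = 4.8395
Node d (S = 37.5): V_d = e^(−0.05)·[0.5478·11.2500 + 0.4522·31.8750] = 19.5738
Node 0 (S = 50): V_0 = e^(−0.05)·[0.5478·4.8395 + 0.4522·19.5738] = 10.9418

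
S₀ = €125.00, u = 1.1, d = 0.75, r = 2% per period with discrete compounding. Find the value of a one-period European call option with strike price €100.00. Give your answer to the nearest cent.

Risk-neutral probability p = (1 + 0.02 − 0.75)/(1.1 − 0.75) = 0.2700/0.3500 = 0.7714
Terminal stock prices: S_u = 137.5, S_d = 93.75
Terminal payoffs (S − K): max(37.5, 0) = 37.5, max(-6.25, 0) = 0
Node 0 (S = 125): V_0 = 1/1.02·[0.7714·37.5000 + 0.2286·0.0000] = 28.3613

€28.36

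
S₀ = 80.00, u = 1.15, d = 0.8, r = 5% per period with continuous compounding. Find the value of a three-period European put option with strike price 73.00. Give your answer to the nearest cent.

2.70

Risk-neutral probability p = (e^0.05 − 0.8)/(1.15 − 0.8) = 0.2513/0.3500 = 0.7179
Terminal stock prices: S_uuu = 121.7, S_uud = 84.64, S_udd = 58.88, S_ddd = 40.96
Terminal payoffs (K − S): max(-48.67, 0) = 0, max(-11.64, 0) = 0, max(14.12, 0) = 14.12, max(32.04, 0) = 32.04
Node uu (S = 105.8): V_uu = e^(−0.05)·[0.7179·0.0000 + 0.2821·0.0000] = 0.0000
Node ud (S = 73.6): V_ud = e^(−0.05)·[0.7179·0.0000 + 0.2821·14.1200] = 3.7888
Node dd (S = 51.2): V_dd = e^(−0.05)·[0.7179·14.1200 + 0.2821·32.0400] = 18.2397
Node u (S = 92): V_u = e^(−0.05)·[0.7179·0.0000 + 0.2821·3.7888] = 1.0166
Node d (S = 64): V_d = e^(−0.05)·[0.7179·3.7888 + 0.2821·18.2397] = 7.4815
Node 0 (S = 80): V_0 = e^(−0.05)·[0.7179·1.0166 + 0.2821·7.4815] = 2.7017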